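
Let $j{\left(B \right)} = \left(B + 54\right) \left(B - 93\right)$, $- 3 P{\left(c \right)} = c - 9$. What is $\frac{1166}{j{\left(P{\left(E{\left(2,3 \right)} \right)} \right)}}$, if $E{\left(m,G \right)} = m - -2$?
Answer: $- \frac{5247}{22879} \approx -0.22934$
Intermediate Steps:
$E{\left(m,G \right)} = 2 + m$ ($E{\left(m,G \right)} = m + 2 = 2 + m$)
$P{\left(c \right)} = 3 - \frac{c}{3}$ ($P{\left(c \right)} = - \frac{c - 9}{3} = - \frac{-9 + c}{3} = 3 - \frac{c}{3}$)
$j{\left(B \right)} = \left(-93 + B\right) \left(54 + B\right)$ ($j{\left(B \right)} = \left(54 + B\right) \left(-93 + B\right) = \left(-93 + B\right) \left(54 + B\right)$)
$\frac{1166}{j{\left(P{\left(E{\left(2,3 \right)} \right)} \right)}} = \frac{1166}{-5022 + \left(3 - \frac{2 + 2}{3}\right)^{2} - 39 \left(3 - \frac{2 + 2}{3}\right)} = \frac{1166}{-5022 + \left(3 - \frac{4}{3}\right)^{2} - 39 \left(3 - \frac{4}{3}\right)} = \frac{1166}{-5022 + \left(\frac{5}{3}\right)^{2} - 65} = \frac{1166}{-5022 + \frac{25}{9} - 65} = \frac{1166}{- \frac{45758}{9}} = 1166 \left(- \frac{9}{45758}\right) = - \frac{5247}{22879}$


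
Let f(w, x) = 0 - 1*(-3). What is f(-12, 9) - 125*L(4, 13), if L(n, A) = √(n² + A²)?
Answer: 3 - 125*√185 ≈ -1697.2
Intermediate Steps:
f(w, x) = 3 (f(w, x) = 0 + 3 = 3)
L(n, A) = √(A² + n²)
f(-12, 9) - 125*L(4, 13) = 3 - 125*√(13² + 4²) = 3 - 125*√(169 + 16) = 3 - 125*√185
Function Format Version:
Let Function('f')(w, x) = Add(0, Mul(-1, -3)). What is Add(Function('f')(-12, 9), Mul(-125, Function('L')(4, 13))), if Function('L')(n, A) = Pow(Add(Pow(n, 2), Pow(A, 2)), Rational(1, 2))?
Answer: Add(3, Mul(-125, Pow(185, Rational(1, 2)))) ≈ -1697.2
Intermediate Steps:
Function('f')(w, x) = 3 (Function('f')(w, x) = Add(0, 3) = 3)
Function('L')(n, A) = Pow(Add(Pow(A, 2), Pow(n, 2)), Rational(1, 2))
Add(Function('f')(-12, 9), Mul(-125, Function('L')(4, 13))) = Add(3, Mul(-125, Pow(Add(Pow(13, 2), Pow(4, 2)), Rational(1, 2)))) = Add(3, Mul(-125, Pow(Add(169, 16), Rational(1, 2)))) = Add(3, Mul(-125, Pow(185, Rational(1, 2))))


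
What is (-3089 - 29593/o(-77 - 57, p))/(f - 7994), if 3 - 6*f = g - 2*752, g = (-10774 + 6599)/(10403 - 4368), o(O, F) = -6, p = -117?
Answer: -13348213/56072764 ≈ -0.23805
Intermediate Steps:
g = -835/1207 (g = -4175/6035 = -4175*1/6035 = -835/1207 ≈ -0.69180)
f = 909892/3621 (f = ½ - (-835/1207 - 2*752)/6 = ½ - (-835/1207 - 1504)/6 = ½ - ⅙*(-1816163/1207) = ½ + 1816163/7242 = 909892/3621 ≈ 251.28)
(-3089 - 29593/o(-77 - 57, p))/(f - 7994) = (-3089 - 29593/(-6))/(909892/3621 - 7994) = (-3089 - 29593*(-⅙))/(-28036382/3621) = (-3089 + 29593/6)*(-3621/28036382) = (11059/6)*(-3621/28036382) = -13348213/56072764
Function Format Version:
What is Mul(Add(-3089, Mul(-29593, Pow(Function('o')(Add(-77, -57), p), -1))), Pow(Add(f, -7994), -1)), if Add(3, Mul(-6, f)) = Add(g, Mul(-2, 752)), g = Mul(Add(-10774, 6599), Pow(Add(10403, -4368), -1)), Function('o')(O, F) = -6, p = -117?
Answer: Rational(-13348213, 56072764) ≈ -0.23805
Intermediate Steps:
g = Rational(-835, 1207) (g = Mul(-4175, Pow(6035, -1)) = Mul(-4175, Rational(1, 6035)) = Rational(-835, 1207) ≈ -0.69180)
f = Rational(909892, 3621) (f = Add(Rational(1, 2), Mul(Rational(-1, 6), Add(Rational(-835, 1207), Mul(-2, 752)))) = Add(Rational(1, 2), Mul(Rational(-1, 6), Add(Rational(-835, 1207), -1504))) = Add(Rational(1, 2), Mul(Rational(-1, 6), Rational(-1816163, 1207))) = Add(Rational(1, 2), Rational(1816163, 7242)) = Rational(909892, 3621) ≈ 251.28)
Mul(Add(-3089, Mul(-29593, Pow(Function('o')(Add(-77, -57), p), -1))), Pow(Add(f, -7994), -1)) = Mul(Add(-3089, Mul(-29593, Pow(-6, -1))), Pow(Add(Rational(909892, 3621), -7994), -1)) = Mul(Add(-3089, Mul(-29593, Rational(-1, 6))), Pow(Rational(-28036382, 3621), -1)) = Mul(Add(-3089, Rational(29593, 6)), Rational(-3621, 28036382)) = Mul(Rational(11059, 6), Rational(-3621, 28036382)) = Rational(-13348213, 56072764)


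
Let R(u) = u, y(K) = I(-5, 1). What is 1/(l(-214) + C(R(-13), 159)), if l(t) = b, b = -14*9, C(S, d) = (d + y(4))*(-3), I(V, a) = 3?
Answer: -1/612 ≈ -0.0016340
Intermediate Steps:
y(K) = 3
C(S, d) = -9 - 3*d (C(S, d) = (d + 3)*(-3) = (3 + d)*(-3) = -9 - 3*d)
b = -126
l(t) = -126
1/(l(-214) + C(R(-13), 159)) = 1/(-126 + (-9 - 3*159)) = 1/(-126 + (-9 - 477)) = 1/(-126 - 486) = 1/(-612) = -1/612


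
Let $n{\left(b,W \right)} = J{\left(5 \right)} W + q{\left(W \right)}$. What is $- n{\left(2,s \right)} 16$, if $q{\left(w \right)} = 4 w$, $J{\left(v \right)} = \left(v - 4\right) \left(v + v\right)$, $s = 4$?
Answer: $-896$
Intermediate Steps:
$J{\left(v \right)} = 2 v \left(-4 + v\right)$ ($J{\left(v \right)} = \left(-4 + v\right) 2 v = 2 v \left(-4 + v\right)$)
$n{\left(b,W \right)} = 14 W$ ($n{\left(b,W \right)} = 2 \cdot 5 \left(-4 + 5\right) W + 4 W = 2 \cdot 5 \cdot 1 W + 4 W = 10 W + 4 W = 14 W$)
$- n{\left(2,s \right)} 16 = - 14 \cdot 4 \cdot 16 = \left(-1\right) 56 \cdot 16 = \left(-56\right) 16 = -896$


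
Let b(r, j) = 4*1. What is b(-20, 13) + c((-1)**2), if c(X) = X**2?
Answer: 5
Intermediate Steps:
b(r, j) = 4
b(-20, 13) + c((-1)**2) = 4 + ((-1)**2)**2 = 4 + 1**2 = 4 + 1 = 5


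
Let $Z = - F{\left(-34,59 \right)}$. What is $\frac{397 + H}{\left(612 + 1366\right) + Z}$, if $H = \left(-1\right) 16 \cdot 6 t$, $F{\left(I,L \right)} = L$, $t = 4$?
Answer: $\frac{13}{1919} \approx 0.0067744$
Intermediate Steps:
$Z = -59$ ($Z = \left(-1\right) 59 = -59$)
$H = -384$ ($H = \left(-1\right) 16 \cdot 6 \cdot 4 = \left(-16\right) 24 = -384$)
$\frac{397 + H}{\left(612 + 1366\right) + Z} = \frac{397 - 384}{\left(612 + 1366\right) - 59} = \frac{13}{1978 - 59} = \frac{13}{1919}$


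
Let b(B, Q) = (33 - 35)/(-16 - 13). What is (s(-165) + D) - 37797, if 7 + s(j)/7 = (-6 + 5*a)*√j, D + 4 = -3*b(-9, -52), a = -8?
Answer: -1097656/29 - 322*I*√165 ≈ -37850.0 - 4136.2*I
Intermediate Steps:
b(B, Q) = 2/29 (b(B, Q) = -2/(-29) = -2*(-1/29) = 2/29)
D = -122/29 (D = -4 - 3*2/29 = -4 - 6/29 = -122/29 ≈ -4.2069)
s(j) = -49 - 322*√j (s(j) = -49 + 7*((-6 + 5*(-8))*√j) = -49 + 7*((-6 - 40)*√j) = -49 + 7*(-46*√j) = -49 - 322*√j)
(s(-165) + D) - 37797 = ((-49 - 322*I*√165) - 122/29) - 37797 = (-1543/29 - 322*I*√165) - 37797 = -1097656/29 - 322*I*√165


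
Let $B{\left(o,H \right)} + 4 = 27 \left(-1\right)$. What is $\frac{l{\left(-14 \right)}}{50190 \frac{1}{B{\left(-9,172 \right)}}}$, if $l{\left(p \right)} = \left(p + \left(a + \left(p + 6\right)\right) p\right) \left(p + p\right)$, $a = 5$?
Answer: $\frac{1736}{3585} \approx 0.48424$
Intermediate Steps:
$B{\left(o,H \right)} = -31$ ($B{\left(o,H \right)} = -4 + 27 \left(-1\right) = -4 - 27 = -31$)
$l{\left(p \right)} = 2 p \left(p + p \left(11 + p\right)\right)$ ($l{\left(p \right)} = \left(p + \left(5 + \left(p + 6\right)\right) p\right) \left(p + p\right) = \left(p + \left(5 + \left(6 + p\right)\right) p\right) 2 p = \left(p + \left(11 + p\right) p\right) 2 p = \left(p + p \left(11 + p\right)\right) 2 p = 2 p \left(p + p \left(11 + p\right)\right)$)
$\frac{l{\left(-14 \right)}}{50190 \frac{1}{B{\left(-9,172 \right)}}} = \frac{2 \left(-14\right)^{2} \left(12 - 14\right)}{50190 \frac{1}{-31}} = \frac{2 \cdot 196 \left(-2\right)}{50190 \left(- \frac{1}{31}\right)} = - \frac{784}{- \frac{50190}{31}} = \left(-784\right) \left(- \frac{31}{50190}\right) = \frac{1736}{3585}$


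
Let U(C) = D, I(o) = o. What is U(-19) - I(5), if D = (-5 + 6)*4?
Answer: -1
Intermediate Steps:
D = 4 (D = 1*4 = 4)
U(C) = 4
U(-19) - I(5) = 4 - 1*5 = 4 - 5 = -1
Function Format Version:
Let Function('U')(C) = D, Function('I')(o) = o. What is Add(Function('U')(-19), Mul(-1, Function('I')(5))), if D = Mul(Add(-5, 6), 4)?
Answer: -1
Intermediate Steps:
D = 4 (D = Mul(1, 4) = 4)
Function('U')(C) = 4
Add(Function('U')(-19), Mul(-1, Function('I')(5))) = Add(4, Mul(-1, 5)) = Add(4, -5) = -1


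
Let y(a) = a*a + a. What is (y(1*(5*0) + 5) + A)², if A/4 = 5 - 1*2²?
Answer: 1156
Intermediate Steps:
y(a) = a + a² (y(a) = a² + a = a + a²)
A = 4 (A = 4*(5 - 1*2²) = 4*(5 - 1*4) = 4*(5 - 4) = 4*1 = 4)
(y(1*(5*0) + 5) + A)² = ((1*(5*0) + 5)*(1 + (1*(5*0) + 5)) + 4)² = ((1*0 + 5)*(1 + (1*0 + 5)) + 4)² = ((0 + 5)*(1 + (0 + 5)) + 4)² = (5*(1 + 5) + 4)² = (5*6 + 4)² = (30 + 4)² = 34² = 1156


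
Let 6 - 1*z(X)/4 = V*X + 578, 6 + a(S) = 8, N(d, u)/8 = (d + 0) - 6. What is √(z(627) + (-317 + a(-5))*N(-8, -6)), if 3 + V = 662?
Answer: 2*I*√404945 ≈ 1272.7*I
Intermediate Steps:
V = 659 (V = -3 + 662 = 659)
N(d, u) = -48 + 8*d (N(d, u) = 8*((d + 0) - 6) = 8*(d - 6) = 8*(-6 + d) = -48 + 8*d)
a(S) = 2 (a(S) = -6 + 8 = 2)
z(X) = -2288 - 2636*X (z(X) = 24 - 4*(659*X + 578) = 24 - 4*(578 + 659*X) = 24 + (-2312 - 2636*X) = -2288 - 2636*X)
√(z(627) + (-317 + a(-5))*N(-8, -6)) = √((-2288 - 2636*627) + (-317 + 2)*(-48 + 8*(-8))) = √((-2288 - 1652772) - 315*(-48 - 64)) = √(-1655060 - 315*(-112)) = √(-1655060 + 35280) = √(-1619780) = 2*I*√404945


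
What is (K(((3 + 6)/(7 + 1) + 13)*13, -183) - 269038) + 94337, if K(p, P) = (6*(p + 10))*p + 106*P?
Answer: 615275/32 ≈ 19227.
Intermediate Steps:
K(p, P) = 106*P + p*(60 + 6*p) (K(p, P) = (6*(10 + p))*p + 106*P = (60 + 6*p)*p + 106*P = p*(60 + 6*p) + 106*P = 106*P + p*(60 + 6*p))
(K(((3 + 6)/(7 + 1) + 13)*13, -183) - 269038) + 94337 = ((6*(((3 + 6)/(7 + 1) + 13)*13)² + 60*(((3 + 6)/(7 + 1) + 13)*13) + 106*(-183)) - 269038) + 94337 = ((6*((9/8 + 13)*13)² + 60*((9/8 + 13)*13) - 19398) - 269038) + 94337 = ((6*((113/8)*13)² + 60*((113/8)*13) - 19398) - 269038) + 94337 = ((6*(1469/8)² + 60*(1469/8) - 19398) - 269038) + 94337 = ((6*(2157961/64) + 22035/2 - 19398) - 269038) + 94337 = ((6473883/32 + 22035/2 - 19398) - 269038) + 94337 = (6205707/32 - 269038) + 94337 = -2403509/32 + 94337 = 615275/32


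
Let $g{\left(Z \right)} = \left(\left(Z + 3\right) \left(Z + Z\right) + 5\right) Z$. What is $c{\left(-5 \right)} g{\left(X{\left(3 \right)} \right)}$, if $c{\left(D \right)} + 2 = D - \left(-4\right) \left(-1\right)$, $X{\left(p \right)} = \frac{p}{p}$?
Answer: $-143$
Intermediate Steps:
$X{\left(p \right)} = 1$
$g{\left(Z \right)} = Z \left(5 + 2 Z \left(3 + Z\right)\right)$ ($g{\left(Z \right)} = \left(\left(3 + Z\right) 2 Z + 5\right) Z = \left(2 Z \left(3 + Z\right) + 5\right) Z = \left(5 + 2 Z \left(3 + Z\right)\right) Z = Z \left(5 + 2 Z \left(3 + Z\right)\right)$)
$c{\left(D \right)} = -6 + D$ ($c{\left(D \right)} = -2 + \left(D - \left(-4\right) \left(-1\right)\right) = -2 + \left(D - 4\right) = -2 + \left(-4 + D\right) = -6 + D$)
$c{\left(-5 \right)} g{\left(X{\left(3 \right)} \right)} = \left(-6 - 5\right) 1 \left(5 + 2 \cdot 1^{2} + 6 \cdot 1\right) = - 11 \cdot 1 \left(5 + 2 \cdot 1 + 6\right) = - 11 \cdot 1 \left(5 + 2 + 6\right) = - 11 \cdot 1 \cdot 13 = \left(-11\right) 13 = -143$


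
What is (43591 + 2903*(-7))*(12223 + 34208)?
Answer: 1080449370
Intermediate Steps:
(43591 + 2903*(-7))*(12223 + 34208) = (43591 - 20321)*46431 = 23270*46431 = 1080449370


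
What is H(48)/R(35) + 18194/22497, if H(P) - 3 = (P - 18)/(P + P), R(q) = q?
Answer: 11380981/12598320 ≈ 0.90337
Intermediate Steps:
H(P) = 3 + (-18 + P)/(2*P) (H(P) = 3 + (P - 18)/(P + P) = 3 + (-18 + P)/((2*P)) = 3 + (-18 + P)*(1/(2*P)) = 3 + (-18 + P)/(2*P))
H(48)/R(35) + 18194/22497 = (7/2 - 9/48)/35 + 18194/22497 = (7/2 - 9*1/48)*(1/35) + 18194*(1/22497) = (7/2 - 3/16)*(1/35) + 18194/22497 = (53/16)*(1/35) + 18194/22497 = 53/560 + 18194/22497 = 11380981/12598320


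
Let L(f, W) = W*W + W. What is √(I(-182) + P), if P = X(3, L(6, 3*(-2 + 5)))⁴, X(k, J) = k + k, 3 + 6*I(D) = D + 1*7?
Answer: √11397/3 ≈ 35.586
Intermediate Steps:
I(D) = ⅔ + D/6 (I(D) = -½ + (D + 1*7)/6 = -½ + (D + 7)/6 = -½ + (7 + D)/6 = -½ + (7/6 + D/6) = ⅔ + D/6)
L(f, W) = W + W² (L(f, W) = W² + W = W + W²)
X(k, J) = 2*k
P = 1296 (P = (2*3)⁴ = 6⁴ = 1296)
√(I(-182) + P) = √((⅔ + (⅙)*(-182)) + 1296) = √((⅔ - 91/3) + 1296) = √(-89/3 + 1296) = √(3799/3) = √11397/3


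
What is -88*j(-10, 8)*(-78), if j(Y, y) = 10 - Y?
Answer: 137280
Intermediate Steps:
-88*j(-10, 8)*(-78) = -88*(10 - 1*(-10))*(-78) = -88*(10 + 10)*(-78) = -88*20*(-78) = -1760*(-78) = 137280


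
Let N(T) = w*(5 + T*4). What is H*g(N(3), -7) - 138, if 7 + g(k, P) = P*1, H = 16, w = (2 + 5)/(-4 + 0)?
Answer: -362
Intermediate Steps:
w = -7/4 (w = 7/(-4) = 7*(-1/4) = -7/4 ≈ -1.7500)
N(T) = -35/4 - 7*T (N(T) = -7*(5 + T*4)/4 = -7*(5 + 4*T)/4 = -35/4 - 7*T)
g(k, P) = -7 + P (g(k, P) = -7 + P*1 = -7 + P)
H*g(N(3), -7) - 138 = 16*(-7 - 7) - 138 = 16*(-14) - 138 = -224 - 138 = -362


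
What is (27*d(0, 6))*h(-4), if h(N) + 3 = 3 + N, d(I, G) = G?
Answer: -648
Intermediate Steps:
h(N) = N (h(N) = -3 + (3 + N) = N)
(27*d(0, 6))*h(-4) = (27*6)*(-4) = 162*(-4) = -648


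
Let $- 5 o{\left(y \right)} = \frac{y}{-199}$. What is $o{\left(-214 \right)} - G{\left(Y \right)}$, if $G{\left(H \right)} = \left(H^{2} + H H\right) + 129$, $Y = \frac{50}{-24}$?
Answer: $- \frac{9878843}{71640} \approx -137.9$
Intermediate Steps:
$Y = - \frac{25}{12}$ ($Y = 50 \left(- \frac{1}{24}\right) = - \frac{25}{12} \approx -2.0833$)
$G{\left(H \right)} = 129 + 2 H^{2}$ ($G{\left(H \right)} = \left(H^{2} + H^{2}\right) + 129 = 2 H^{2} + 129 = 129 + 2 H^{2}$)
$o{\left(y \right)} = \frac{y}{995}$ ($o{\left(y \right)} = - \frac{y \frac{1}{-199}}{5} = - \frac{y \left(- \frac{1}{199}\right)}{5} = - \frac{\left(- \frac{1}{199}\right) y}{5} = \frac{y}{995}$)
$o{\left(-214 \right)} - G{\left(Y \right)} = \frac{1}{995} \left(-214\right) - \left(129 + 2 \left(- \frac{25}{12}\right)^{2}\right) = - \frac{214}{995} - \left(129 + 2 \cdot \frac{625}{144}\right) = - \frac{214}{995} - \left(129 + \frac{625}{72}\right) = - \frac{214}{995} - \frac{9913}{72} = - \frac{9878843}{71640}$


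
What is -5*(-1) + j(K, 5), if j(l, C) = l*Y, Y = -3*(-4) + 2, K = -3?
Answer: -37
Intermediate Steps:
Y = 14 (Y = 12 + 2 = 14)
j(l, C) = 14*l (j(l, C) = l*14 = 14*l)
-5*(-1) + j(K, 5) = -5*(-1) + 14*(-3) = 5 - 42 = -37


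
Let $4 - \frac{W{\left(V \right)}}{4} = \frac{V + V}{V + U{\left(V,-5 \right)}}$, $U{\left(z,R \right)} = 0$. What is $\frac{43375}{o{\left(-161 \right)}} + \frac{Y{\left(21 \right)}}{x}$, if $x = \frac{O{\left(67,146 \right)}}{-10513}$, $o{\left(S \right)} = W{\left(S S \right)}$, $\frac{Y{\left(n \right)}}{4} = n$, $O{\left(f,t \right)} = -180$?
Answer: $\frac{1239353}{120} \approx 10328.0$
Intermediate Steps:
$Y{\left(n \right)} = 4 n$
$W{\left(V \right)} = 8$ ($W{\left(V \right)} = 16 - 4 \frac{V + V}{V + 0} = 16 - 4 \frac{2 V}{V} = 16 - 8 = 8$)
$o{\left(S \right)} = 8$
$x = \frac{180}{10513}$ ($x = - \frac{180}{-10513} = \left(-180\right) \left(- \frac{1}{10513}\right) = \frac{180}{10513} \approx 0.017122$)
$\frac{43375}{o{\left(-161 \right)}} + \frac{Y{\left(21 \right)}}{x} = \frac{43375}{8} + \frac{4 \cdot 21}{\frac{180}{10513}} = 43375 \cdot \frac{1}{8} + 84 \cdot \frac{10513}{180} = \frac{43375}{8} + \frac{73591}{15} = \frac{1239353}{120}$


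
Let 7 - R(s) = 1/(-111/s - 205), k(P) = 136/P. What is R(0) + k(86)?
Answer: 369/43 ≈ 8.5814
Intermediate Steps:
R(s) = 7 - 1/(-205 - 111/s) (R(s) = 7 - 1/(-111/s - 205) = 7 - 1/(-205 - 111/s))
R(0) + k(86) = (777 + 1436*0)/(111 + 205*0) + 136/86 = (777 + 0)/(111 + 0) + 136*(1/86) = 777/111 + 68/43 = (1/111)*777 + 68/43 = 7 + 68/43 = 369/43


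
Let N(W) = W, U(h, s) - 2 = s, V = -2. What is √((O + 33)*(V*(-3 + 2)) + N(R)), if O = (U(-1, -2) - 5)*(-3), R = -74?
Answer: √22 ≈ 4.6904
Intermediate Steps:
U(h, s) = 2 + s
O = 15 (O = ((2 - 2) - 5)*(-3) = (0 - 5)*(-3) = -5*(-3) = 15)
√((O + 33)*(V*(-3 + 2)) + N(R)) = √((15 + 33)*(-2*(-3 + 2)) - 74) = √(48*(-2*(-1)) - 74) = √(48*2 - 74) = √(96 - 74) = √22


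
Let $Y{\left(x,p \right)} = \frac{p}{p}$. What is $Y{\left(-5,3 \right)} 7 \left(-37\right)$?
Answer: $-259$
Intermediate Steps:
$Y{\left(x,p \right)} = 1$
$Y{\left(-5,3 \right)} 7 \left(-37\right) = 1 \cdot 7 \left(-37\right) = 7 \left(-37\right) = -259$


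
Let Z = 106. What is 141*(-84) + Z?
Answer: -11738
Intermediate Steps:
141*(-84) + Z = 141*(-84) + 106 = -11844 + 106 = -11738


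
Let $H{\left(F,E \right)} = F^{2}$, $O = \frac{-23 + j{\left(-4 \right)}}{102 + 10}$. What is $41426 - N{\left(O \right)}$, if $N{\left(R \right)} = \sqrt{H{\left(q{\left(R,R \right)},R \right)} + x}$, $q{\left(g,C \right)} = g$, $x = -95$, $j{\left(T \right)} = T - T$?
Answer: $41426 - \frac{i \sqrt{1191151}}{112} \approx 41426.0 - 9.7446 i$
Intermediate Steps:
$j{\left(T \right)} = 0$
$O = - \frac{23}{112}$ ($O = \frac{-23 + 0}{102 + 10} = - \frac{23}{112} \approx -0.20536$)
$N{\left(R \right)} = \sqrt{-95 + R^{2}}$ ($N{\left(R \right)} = \sqrt{R^{2} - 95} = \sqrt{-95 + R^{2}}$)
$41426 - N{\left(O \right)} = 41426 - \sqrt{-95 + \left(- \frac{23}{112}\right)^{2}} = 41426 - \sqrt{-95 + \frac{529}{12544}} = 41426 - \sqrt{- \frac{1191151}{12544}} = 41426 - \frac{i \sqrt{1191151}}{112}$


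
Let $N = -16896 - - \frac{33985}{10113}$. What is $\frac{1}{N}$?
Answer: $- \frac{10113}{170835263} \approx -5.9197 \cdot 10^{-5}$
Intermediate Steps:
$N = - \frac{170835263}{10113}$ ($N = -16896 - \left(-33985\right) \frac{1}{10113} = -16896 - - \frac{33985}{10113} = -16896 + \frac{33985}{10113} = - \frac{170835263}{10113} \approx -16893.0$)
$\frac{1}{N} = \frac{1}{- \frac{170835263}{10113}} = - \frac{10113}{170835263}$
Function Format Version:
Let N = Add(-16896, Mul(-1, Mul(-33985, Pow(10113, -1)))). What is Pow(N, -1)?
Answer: Rational(-10113, 170835263) ≈ -5.9197e-5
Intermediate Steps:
N = Rational(-170835263, 10113) (N = Add(-16896, Mul(-1, Mul(-33985, Rational(1, 10113)))) = Add(-16896, Mul(-1, Rational(-33985, 10113))) = Add(-16896, Rational(33985, 10113)) = Rational(-170835263, 10113) ≈ -16893.)
Pow(N, -1) = Pow(Rational(-170835263, 10113), -1) = Rational(-10113, 170835263)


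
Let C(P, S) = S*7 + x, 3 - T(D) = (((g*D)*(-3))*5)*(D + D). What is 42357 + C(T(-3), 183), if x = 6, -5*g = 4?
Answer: 43644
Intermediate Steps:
g = -4/5 (g = -1/5*4 = -4/5 ≈ -0.80000)
T(D) = 3 - 24*D**2 (T(D) = 3 - (-4*D/5*(-3))*5*(D + D) = 3 - (12*D/5)*5*2*D = 3 - 12*D*2*D = 3 - 24*D**2)
C(P, S) = 6 + 7*S (C(P, S) = S*7 + 6 = 7*S + 6 = 6 + 7*S)
42357 + C(T(-3), 183) = 42357 + (6 + 7*183) = 42357 + (6 + 1281) = 42357 + 1287 = 43644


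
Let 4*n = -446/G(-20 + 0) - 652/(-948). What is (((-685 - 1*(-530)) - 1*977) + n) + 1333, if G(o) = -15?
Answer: 988789/4740 ≈ 208.61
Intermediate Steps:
n = 36049/4740 (n = (-446/(-15) - 652/(-948))/4 = (-446*(-1/15) - 652*(-1/948))/4 = (446/15 + 163/237)/4 = (¼)*(36049/1185) = 36049/4740 ≈ 7.6053)
(((-685 - 1*(-530)) - 1*977) + n) + 1333 = (((-685 - 1*(-530)) - 1*977) + 36049/4740) + 1333 = (((-685 + 530) - 977) + 36049/4740) + 1333 = ((-155 - 977) + 36049/4740) + 1333 = (-1132 + 36049/4740) + 1333 = -5329631/4740 + 1333 = 988789/4740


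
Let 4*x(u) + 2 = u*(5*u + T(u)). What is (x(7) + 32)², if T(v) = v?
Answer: 11025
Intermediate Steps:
x(u) = -½ + 3*u²/2 (x(u) = -½ + (u*(5*u + u))/4 = -½ + (u*(6*u))/4 = -½ + (6*u²)/4 = -½ + 3*u²/2)
(x(7) + 32)² = ((-½ + (3/2)*7²) + 32)² = ((-½ + (3/2)*49) + 32)² = ((-½ + 147/2) + 32)² = (73 + 32)² = 105² = 11025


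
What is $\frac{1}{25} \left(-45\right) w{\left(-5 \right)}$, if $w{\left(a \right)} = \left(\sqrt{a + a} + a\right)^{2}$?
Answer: $-27 + 18 i \sqrt{10} \approx -27.0 + 56.921 i$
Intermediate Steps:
$w{\left(a \right)} = \left(a + \sqrt{2} \sqrt{a}\right)^{2}$ ($w{\left(a \right)} = \left(\sqrt{2 a} + a\right)^{2} = \left(\sqrt{2} \sqrt{a} + a\right)^{2} = \left(a + \sqrt{2} \sqrt{a}\right)^{2}$)
$\frac{1}{25} \left(-45\right) w{\left(-5 \right)} = \frac{1}{25} \left(-45\right) \left(-5 + \sqrt{2} \sqrt{-5}\right)^{2} = \frac{1}{25} \left(-45\right) \left(-5 + \sqrt{2} i \sqrt{5}\right)^{2} = - \frac{9 \left(-5 + i \sqrt{10}\right)^{2}}{5}$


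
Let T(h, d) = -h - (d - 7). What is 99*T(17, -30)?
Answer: 1980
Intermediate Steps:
T(h, d) = 7 - d - h (T(h, d) = -h - (-7 + d) = -h + (7 - d) = 7 - d - h)
99*T(17, -30) = 99*(7 - 1*(-30) - 1*17) = 99*(7 + 30 - 17) = 99*20 = 1980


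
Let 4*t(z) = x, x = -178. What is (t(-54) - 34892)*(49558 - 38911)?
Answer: -743937831/2 ≈ -3.7197e+8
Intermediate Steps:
t(z) = -89/2 (t(z) = (1/4)*(-178) = -89/2)
(t(-54) - 34892)*(49558 - 38911) = (-89/2 - 34892)*(49558 - 38911) = -69873/2*10647 = -743937831/2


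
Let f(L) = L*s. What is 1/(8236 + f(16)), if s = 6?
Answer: 1/8332 ≈ 0.00012002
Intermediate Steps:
f(L) = 6*L (f(L) = L*6 = 6*L)
1/(8236 + f(16)) = 1/(8236 + 6*16) = 1/(8236 + 96) = 1/8332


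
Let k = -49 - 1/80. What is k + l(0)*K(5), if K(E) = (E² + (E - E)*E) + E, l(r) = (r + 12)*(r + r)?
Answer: -3921/80 ≈ -49.013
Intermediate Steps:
l(r) = 2*r*(12 + r) (l(r) = (12 + r)*(2*r) = 2*r*(12 + r))
k = -3921/80 (k = -49 - 1*1/80 = -49 - 1/80 = -3921/80 ≈ -49.013)
K(E) = E + E² (K(E) = (E² + 0*E) + E = (E² + 0) + E = E² + E = E + E²)
k + l(0)*K(5) = -3921/80 + (2*0*(12 + 0))*(5*(1 + 5)) = -3921/80 + (2*0*12)*(5*6) = -3921/80 + 0*30 = -3921/80 + 0 = -3921/80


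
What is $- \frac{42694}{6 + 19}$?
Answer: $- \frac{42694}{25} \approx -1707.8$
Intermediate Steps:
$- \frac{42694}{6 + 19} = - \frac{42694}{25}$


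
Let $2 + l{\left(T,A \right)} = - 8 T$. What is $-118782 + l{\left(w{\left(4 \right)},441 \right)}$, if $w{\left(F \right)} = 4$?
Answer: $-118816$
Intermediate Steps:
$l{\left(T,A \right)} = -2 - 8 T$
$-118782 + l{\left(w{\left(4 \right)},441 \right)} = -118782 - 34 = -118816$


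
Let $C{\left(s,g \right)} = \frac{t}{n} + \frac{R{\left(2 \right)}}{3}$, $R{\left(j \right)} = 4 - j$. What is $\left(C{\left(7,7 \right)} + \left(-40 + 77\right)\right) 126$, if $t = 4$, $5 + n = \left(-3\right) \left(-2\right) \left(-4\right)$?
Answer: $\frac{137130}{29} \approx 4728.6$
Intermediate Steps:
$n = -29$ ($n = -5 + \left(-3\right) \left(-2\right) \left(-4\right) = -5 + 6 \left(-4\right) = -5 - 24 = -29$)
$C{\left(s,g \right)} = \frac{46}{87}$ ($C{\left(s,g \right)} = \frac{4}{-29} + \frac{4 - 2}{3} = 4 \left(- \frac{1}{29}\right) + \left(4 - 2\right) \frac{1}{3} = - \frac{4}{29} + 2 \cdot \frac{1}{3} = - \frac{4}{29} + \frac{2}{3} = \frac{46}{87}$)
$\left(C{\left(7,7 \right)} + \left(-40 + 77\right)\right) 126 = \left(\frac{46}{87} + \left(-40 + 77\right)\right) 126 = \left(\frac{46}{87} + 37\right) 126 = \frac{3265}{87} \cdot 126 = \frac{137130}{29}$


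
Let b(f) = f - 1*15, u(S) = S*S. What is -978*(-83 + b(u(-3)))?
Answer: 87042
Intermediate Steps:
u(S) = S²
b(f) = -15 + f (b(f) = f - 15 = -15 + f)
-978*(-83 + b(u(-3))) = -978*(-83 + (-15 + (-3)²)) = -978*(-83 + (-15 + 9)) = -978*(-83 - 6) = -978*(-89) = 87042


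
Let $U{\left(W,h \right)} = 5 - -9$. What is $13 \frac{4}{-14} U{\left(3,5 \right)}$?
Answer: $-52$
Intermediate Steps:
$U{\left(W,h \right)} = 14$ ($U{\left(W,h \right)} = 5 + 9 = 14$)
$13 \frac{4}{-14} U{\left(3,5 \right)} = 13 \frac{4}{-14} \cdot 14 = 13 \cdot 4 \left(- \frac{1}{14}\right) 14 = 13 \left(- \frac{2}{7}\right) 14 = \left(- \frac{26}{7}\right) 14 = -52$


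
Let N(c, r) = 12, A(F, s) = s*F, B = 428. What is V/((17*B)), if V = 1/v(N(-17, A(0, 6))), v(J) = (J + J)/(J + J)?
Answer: 1/7276 ≈ 0.00013744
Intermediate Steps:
A(F, s) = F*s
v(J) = 1 (v(J) = (2*J)/((2*J)) = (2*J)*(1/(2*J)) = 1)
V = 1 (V = 1/1 = 1)
V/((17*B)) = 1/(17*428) = 1/7276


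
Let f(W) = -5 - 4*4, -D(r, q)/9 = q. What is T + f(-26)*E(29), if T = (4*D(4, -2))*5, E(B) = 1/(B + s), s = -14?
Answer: 1793/5 ≈ 358.60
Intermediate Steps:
D(r, q) = -9*q
E(B) = 1/(-14 + B) (E(B) = 1/(B - 14) = 1/(-14 + B))
T = 360 (T = (4*(-9*(-2)))*5 = (4*18)*5 = 72*5 = 360)
f(W) = -21 (f(W) = -5 - 16 = -21)
T + f(-26)*E(29) = 360 - 21/(-14 + 29) = 360 - 21/15 = 360 - 21*1/15 = 360 - 7/5 = 1793/5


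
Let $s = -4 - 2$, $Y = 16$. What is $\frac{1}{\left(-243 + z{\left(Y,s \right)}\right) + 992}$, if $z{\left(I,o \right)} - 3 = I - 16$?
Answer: $\frac{1}{752} \approx 0.0013298$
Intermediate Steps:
$s = -6$ ($s = -4 - 2 = -6$)
$z{\left(I,o \right)} = -13 + I$ ($z{\left(I,o \right)} = 3 + \left(I - 16\right) = 3 + \left(-16 + I\right) = -13 + I$)
$\frac{1}{\left(-243 + z{\left(Y,s \right)}\right) + 992} = \frac{1}{\left(-243 + \left(-13 + 16\right)\right) + 992} = \frac{1}{\left(-243 + 3\right) + 992} = \frac{1}{-240 + 992} = \frac{1}{752}$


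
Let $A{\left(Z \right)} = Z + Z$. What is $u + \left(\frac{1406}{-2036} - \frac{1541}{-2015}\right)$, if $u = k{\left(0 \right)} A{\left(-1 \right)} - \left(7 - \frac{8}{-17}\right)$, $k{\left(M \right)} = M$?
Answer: $- \frac{257924009}{34871590} \approx -7.3964$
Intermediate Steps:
$A{\left(Z \right)} = 2 Z$
$u = - \frac{127}{17}$ ($u = 0 \cdot 2 \left(-1\right) - \left(7 - \frac{8}{-17}\right) = 0 \left(-2\right) - \left(7 - - \frac{8}{17}\right) = 0 - \frac{127}{17} = - \frac{127}{17} \approx -7.4706$)
$u + \left(\frac{1406}{-2036} - \frac{1541}{-2015}\right) = - \frac{127}{17} + \left(\frac{1406}{-2036} - \frac{1541}{-2015}\right) = - \frac{127}{17} + \left(1406 \left(- \frac{1}{2036}\right) - - \frac{1541}{2015}\right) = - \frac{127}{17} + \left(- \frac{703}{1018} + \frac{1541}{2015}\right) = - \frac{127}{17} + \frac{152193}{2051270} = - \frac{257924009}{34871590}$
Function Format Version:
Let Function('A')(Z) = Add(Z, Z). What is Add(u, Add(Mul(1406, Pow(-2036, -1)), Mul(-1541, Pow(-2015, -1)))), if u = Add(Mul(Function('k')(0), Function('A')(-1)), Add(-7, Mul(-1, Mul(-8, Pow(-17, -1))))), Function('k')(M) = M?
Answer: Rational(-257924009, 34871590) ≈ -7.3964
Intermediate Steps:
Function('A')(Z) = Mul(2, Z)
u = Rational(-127, 17) (u = Add(Mul(0, Mul(2, -1)), Add(-7, Mul(-1, Mul(-8, Pow(-17, -1))))) = Add(Mul(0, -2), Add(-7, Mul(-1, Mul(-8, Rational(-1, 17))))) = Add(0, Add(-7, Mul(-1, Rational(8, 17)))) = Add(0, Add(-7, Rational(-8, 17))) = Add(0, Rational(-127, 17)) = Rational(-127, 17) ≈ -7.4706)
Add(u, Add(Mul(1406, Pow(-2036, -1)), Mul(-1541, Pow(-2015, -1)))) = Add(Rational(-127, 17), Add(Mul(1406, Pow(-2036, -1)), Mul(-1541, Pow(-2015, -1)))) = Add(Rational(-127, 17), Add(Mul(1406, Rational(-1, 2036)), Mul(-1541, Rational(-1, 2015)))) = Add(Rational(-127, 17), Add(Rational(-703, 1018), Rational(1541, 2015))) = Add(Rational(-127, 17), Rational(152193, 2051270)) = Rational(-257924009, 34871590)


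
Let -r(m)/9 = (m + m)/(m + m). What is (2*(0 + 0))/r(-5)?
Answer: 0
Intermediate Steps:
r(m) = -9 (r(m) = -9*(m + m)/(m + m) = -9*2*m/(2*m) = -9*2*m*1/(2*m) = -9*1 = -9)
(2*(0 + 0))/r(-5) = (2*(0 + 0))/(-9) = -2*0/9 = -⅑*0 = 0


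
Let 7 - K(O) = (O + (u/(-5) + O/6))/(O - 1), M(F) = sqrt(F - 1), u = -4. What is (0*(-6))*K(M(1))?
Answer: 0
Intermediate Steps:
M(F) = sqrt(-1 + F)
K(O) = 7 - (4/5 + 7*O/6)/(-1 + O) (K(O) = 7 - (O + (-4/(-5) + O/6))/(O - 1) = 7 - (O + (-4*(-1/5) + O*(1/6)))/(-1 + O) = 7 - (O + (4/5 + O/6))/(-1 + O) = 7 - (4/5 + 7*O/6)/(-1 + O))
(0*(-6))*K(M(1)) = (0*(-6))*((-234 + 175*sqrt(-1 + 1))/(30*(-1 + sqrt(-1 + 1)))) = 0*((-234 + 175*sqrt(0))/(30*(-1 + sqrt(0)))) = 0*((-234 + 175*0)/(30*(-1 + 0))) = 0*((1/30)*(-234 + 0)/(-1)) = 0*((1/30)*(-1)*(-234)) = 0*(39/5) = 0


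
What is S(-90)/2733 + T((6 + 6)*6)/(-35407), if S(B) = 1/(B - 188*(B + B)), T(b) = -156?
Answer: 14389280407/3265897421250 ≈ 0.0044059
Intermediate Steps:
S(B) = -1/(375*B) (S(B) = 1/(B - 376*B) = 1/(-375*B) = -1/(375*B))
S(-90)/2733 + T((6 + 6)*6)/(-35407) = -1/375/(-90)/2733 - 156/(-35407) = -1/375*(-1/90)*(1/2733) - 156*(-1/35407) = (1/33750)*(1/2733) + 156/35407 = 1/92238750 + 156/35407 = 14389280407/3265897421250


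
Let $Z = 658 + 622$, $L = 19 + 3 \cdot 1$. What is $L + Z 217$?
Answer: $277782$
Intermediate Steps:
$L = 22$ ($L = 19 + 3 = 22$)
$Z = 1280$
$L + Z 217 = 22 + 1280 \cdot 217 = 22 + 277760 = 277782$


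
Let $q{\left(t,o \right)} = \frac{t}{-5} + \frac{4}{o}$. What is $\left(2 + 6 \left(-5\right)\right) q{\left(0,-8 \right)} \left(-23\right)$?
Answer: $-322$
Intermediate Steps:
$q{\left(t,o \right)} = \frac{4}{o} - \frac{t}{5}$ ($q{\left(t,o \right)} = t \left(- \frac{1}{5}\right) + \frac{4}{o} = - \frac{t}{5} + \frac{4}{o} = \frac{4}{o} - \frac{t}{5}$)
$\left(2 + 6 \left(-5\right)\right) q{\left(0,-8 \right)} \left(-23\right) = \left(2 + 6 \left(-5\right)\right) \left(\frac{4}{-8} - 0\right) \left(-23\right) = \left(2 - 30\right) \left(4 \left(- \frac{1}{8}\right) + 0\right) \left(-23\right) = - 28 \left(- \frac{1}{2} + 0\right) \left(-23\right) = \left(-28\right) \left(- \frac{1}{2}\right) \left(-23\right) = 14 \left(-23\right) = -322$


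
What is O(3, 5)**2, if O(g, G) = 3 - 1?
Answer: 4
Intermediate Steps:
O(g, G) = 2
O(3, 5)**2 = 2**2 = 4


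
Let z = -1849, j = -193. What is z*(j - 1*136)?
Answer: 608321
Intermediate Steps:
z*(j - 1*136) = -1849*(-193 - 1*136) = -1849*(-193 - 136) = -1849*(-329) = 608321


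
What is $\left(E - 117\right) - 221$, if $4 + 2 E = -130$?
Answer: $-405$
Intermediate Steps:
$E = -67$ ($E = -2 + \frac{1}{2} \left(-130\right) = -2 - 65 = -67$)
$\left(E - 117\right) - 221 = \left(-67 - 117\right) - 221 = -184 - 221 = -405$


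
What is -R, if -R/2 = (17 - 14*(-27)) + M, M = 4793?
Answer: 10376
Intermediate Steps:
R = -10376 (R = -2*((17 - 14*(-27)) + 4793) = -2*((17 + 378) + 4793) = -2*(395 + 4793) = -2*5188 = -10376)
-R = -1*(-10376) = 10376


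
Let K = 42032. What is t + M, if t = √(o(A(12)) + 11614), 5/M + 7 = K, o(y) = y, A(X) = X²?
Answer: 1/8405 + √11758 ≈ 108.43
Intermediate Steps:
M = 1/8405 (M = 5/(-7 + 42032) = 5/42025 = 5*(1/42025) = 1/8405 ≈ 0.00011898)
t = √11758 (t = √(12² + 11614) = √(144 + 11614) = √11758 ≈ 108.43)
t + M = √11758 + 1/8405 = 1/8405 + √11758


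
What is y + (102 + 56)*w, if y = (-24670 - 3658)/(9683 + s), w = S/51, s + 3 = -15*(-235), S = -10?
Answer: -22308628/673455 ≈ -33.126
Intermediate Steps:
s = 3522 (s = -3 - 15*(-235) = -3 + 3525 = 3522)
w = -10/51 ≈ -0.19608
y = -28328/13205 (y = (-24670 - 3658)/(9683 + 3522) = -28328/13205 ≈ -2.1452)
y + (102 + 56)*w = -28328/13205 + (102 + 56)*(-10/51) = -28328/13205 + 158*(-10/51) = -28328/13205 - 1580/51 = -22308628/673455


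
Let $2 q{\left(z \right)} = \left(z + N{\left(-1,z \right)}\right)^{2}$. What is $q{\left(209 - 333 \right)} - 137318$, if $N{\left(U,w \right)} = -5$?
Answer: $- \frac{257995}{2} \approx -1.29 \cdot 10^{5}$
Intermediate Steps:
$q{\left(z \right)} = \frac{\left(-5 + z\right)^{2}}{2}$ ($q{\left(z \right)} = \frac{\left(z - 5\right)^{2}}{2} = \frac{\left(-5 + z\right)^{2}}{2}$)
$q{\left(209 - 333 \right)} - 137318 = \frac{\left(-5 + \left(209 - 333\right)\right)^{2}}{2} - 137318 = \frac{\left(-5 - 124\right)^{2}}{2} - 137318 = \frac{\left(-129\right)^{2}}{2} - 137318 = \frac{1}{2} \cdot 16641 - 137318 = \frac{16641}{2} - 137318 = - \frac{257995}{2}$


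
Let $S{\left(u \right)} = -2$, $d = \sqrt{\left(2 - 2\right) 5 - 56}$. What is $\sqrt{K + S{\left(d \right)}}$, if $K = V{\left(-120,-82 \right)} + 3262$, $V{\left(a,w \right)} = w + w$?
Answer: $6 \sqrt{86} \approx 55.642$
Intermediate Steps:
$V{\left(a,w \right)} = 2 w$
$d = 2 i \sqrt{14}$ ($d = \sqrt{0 \cdot 5 - 56} = \sqrt{0 - 56} = \sqrt{-56} = 2 i \sqrt{14} \approx 7.4833 i$)
$K = 3098$ ($K = 2 \left(-82\right) + 3262 = -164 + 3262 = 3098$)
$\sqrt{K + S{\left(d \right)}} = \sqrt{3098 - 2} = \sqrt{3096} = 6 \sqrt{86}$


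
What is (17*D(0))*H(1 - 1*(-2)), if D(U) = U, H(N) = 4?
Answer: 0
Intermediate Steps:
(17*D(0))*H(1 - 1*(-2)) = (17*0)*4 = 0*4 = 0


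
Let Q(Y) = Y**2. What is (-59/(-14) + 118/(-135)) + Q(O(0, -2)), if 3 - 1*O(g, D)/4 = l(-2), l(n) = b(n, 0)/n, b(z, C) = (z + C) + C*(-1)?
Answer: 127273/1890 ≈ 67.340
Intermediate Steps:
b(z, C) = z (b(z, C) = (C + z) - C = z)
l(n) = 1 (l(n) = n/n = 1)
O(g, D) = 8 (O(g, D) = 12 - 4*1 = 12 - 4 = 8)
(-59/(-14) + 118/(-135)) + Q(O(0, -2)) = (-59/(-14) + 118/(-135)) + 8**2 = (-59*(-1/14) + 118*(-1/135)) + 64 = (59/14 - 118/135) + 64 = 6313/1890 + 64 = 127273/1890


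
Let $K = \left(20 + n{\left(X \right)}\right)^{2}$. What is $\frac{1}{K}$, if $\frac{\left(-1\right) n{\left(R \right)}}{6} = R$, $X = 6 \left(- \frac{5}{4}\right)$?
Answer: $\frac{1}{4225} \approx 0.00023669$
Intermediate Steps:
$X = - \frac{15}{2}$ ($X = 6 \left(\left(-5\right) \frac{1}{4}\right) = 6 \left(- \frac{5}{4}\right) = - \frac{15}{2} \approx -7.5$)
$n{\left(R \right)} = - 6 R$
$K = 4225$ ($K = \left(20 - -45\right)^{2} = \left(20 + 45\right)^{2} = 65^{2} = 4225$)
$\frac{1}{K} = \frac{1}{4225}$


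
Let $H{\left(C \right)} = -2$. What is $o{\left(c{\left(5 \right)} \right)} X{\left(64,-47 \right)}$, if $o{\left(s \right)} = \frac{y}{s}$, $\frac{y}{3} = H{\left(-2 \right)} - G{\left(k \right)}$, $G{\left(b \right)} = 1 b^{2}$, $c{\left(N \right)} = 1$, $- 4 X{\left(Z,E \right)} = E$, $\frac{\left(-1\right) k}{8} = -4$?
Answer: $- \frac{72333}{2} \approx -36167.0$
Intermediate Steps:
$k = 32$ ($k = \left(-8\right) \left(-4\right) = 32$)
$X{\left(Z,E \right)} = - \frac{E}{4}$
$G{\left(b \right)} = b^{2}$
$y = -3078$ ($y = 3 \left(-2 - 32^{2}\right) = 3 \left(-2 - 1024\right) = 3 \left(-1026\right) = -3078$)
$o{\left(s \right)} = - \frac{3078}{s}$
$o{\left(c{\left(5 \right)} \right)} X{\left(64,-47 \right)} = - \frac{3078}{1} \left(\left(- \frac{1}{4}\right) \left(-47\right)\right) = \left(-3078\right) 1 \cdot \frac{47}{4} = \left(-3078\right) \frac{47}{4} = - \frac{72333}{2}$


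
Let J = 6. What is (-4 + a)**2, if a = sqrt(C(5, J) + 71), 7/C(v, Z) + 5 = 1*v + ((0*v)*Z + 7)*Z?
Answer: (24 - sqrt(2562))**2/36 ≈ 19.678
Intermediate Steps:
C(v, Z) = 7/(-5 + v + 7*Z) (C(v, Z) = 7/(-5 + (1*v + ((0*v)*Z + 7)*Z)) = 7/(-5 + (v + (0*Z + 7)*Z)) = 7/(-5 + (v + (0 + 7)*Z)) = 7/(-5 + (v + 7*Z)) = 7/(-5 + v + 7*Z))
a = sqrt(2562)/6 (a = sqrt(7/(-5 + 5 + 7*6) + 71) = sqrt(7/(-5 + 5 + 42) + 71) = sqrt(7/42 + 71) = sqrt(7*(1/42) + 71) = sqrt(1/6 + 71) = sqrt(427/6) = sqrt(2562)/6 ≈ 8.4360)
(-4 + a)**2 = (-4 + sqrt(2562)/6)**2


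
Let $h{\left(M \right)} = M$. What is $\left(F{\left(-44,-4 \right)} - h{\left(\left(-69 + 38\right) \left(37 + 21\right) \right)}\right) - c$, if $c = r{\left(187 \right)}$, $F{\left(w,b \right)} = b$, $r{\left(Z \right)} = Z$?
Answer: $1607$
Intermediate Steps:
$c = 187$
$\left(F{\left(-44,-4 \right)} - h{\left(\left(-69 + 38\right) \left(37 + 21\right) \right)}\right) - c = \left(-4 - \left(-69 + 38\right) \left(37 + 21\right)\right) - 187 = \left(-4 - \left(-31\right) 58\right) - 187 = \left(-4 - -1798\right) - 187 = \left(-4 + 1798\right) - 187 = 1794 - 187 = 1607$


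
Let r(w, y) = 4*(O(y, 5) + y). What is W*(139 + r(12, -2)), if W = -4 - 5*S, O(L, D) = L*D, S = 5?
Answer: -2639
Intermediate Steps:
O(L, D) = D*L
W = -29 (W = -4 - 5*5 = -4 - 25 = -29)
r(w, y) = 24*y (r(w, y) = 4*(5*y + y) = 4*(6*y) = 24*y)
W*(139 + r(12, -2)) = -29*(139 + 24*(-2)) = -29*(139 - 48) = -29*91 = -2639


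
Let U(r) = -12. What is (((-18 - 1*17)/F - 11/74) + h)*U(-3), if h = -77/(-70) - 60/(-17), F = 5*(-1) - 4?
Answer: -947612/9435 ≈ -100.44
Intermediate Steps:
F = -9 (F = -5 - 4 = -9)
h = 787/170 (h = -77*(-1/70) - 60*(-1/17) = 11/10 + 60/17 = 787/170 ≈ 4.6294)
(((-18 - 1*17)/F - 11/74) + h)*U(-3) = (((-18 - 1*17)/(-9) - 11/74) + 787/170)*(-12) = (((-18 - 17)*(-⅑) - 11*1/74) + 787/170)*(-12) = ((-35*(-⅑) - 11/74) + 787/170)*(-12) = ((35/9 - 11/74) + 787/170)*(-12) = (2491/666 + 787/170)*(-12) = (236903/28305)*(-12) = -947612/9435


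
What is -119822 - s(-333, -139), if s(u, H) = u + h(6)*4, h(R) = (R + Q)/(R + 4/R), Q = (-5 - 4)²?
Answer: -597706/5 ≈ -1.1954e+5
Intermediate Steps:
Q = 81 (Q = (-9)² = 81)
h(R) = (81 + R)/(R + 4/R) (h(R) = (R + 81)/(R + 4/R) = (81 + R)/(R + 4/R))
s(u, H) = 261/5 + u (s(u, H) = u + (6*(81 + 6)/(4 + 6²))*4 = u + (6*87/(4 + 36))*4 = u + (6*87/40)*4 = u + (6*(1/40)*87)*4 = u + (261/20)*4 = u + 261/5 = 261/5 + u)
-119822 - s(-333, -139) = -119822 - (261/5 - 333) = -119822 - 1*(-1404/5) = -119822 + 1404/5 = -597706/5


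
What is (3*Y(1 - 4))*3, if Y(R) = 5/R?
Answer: -15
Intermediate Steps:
(3*Y(1 - 4))*3 = (3*(5/(1 - 4)))*3 = (3*(5/(-3)))*3 = (3*(5*(-⅓)))*3 = (3*(-5/3))*3 = -5*3 = -15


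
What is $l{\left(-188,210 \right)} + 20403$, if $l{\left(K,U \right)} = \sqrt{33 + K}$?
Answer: $20403 + i \sqrt{155} \approx 20403.0 + 12.45 i$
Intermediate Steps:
$l{\left(-188,210 \right)} + 20403 = \sqrt{33 - 188} + 20403 = \sqrt{-155} + 20403 = i \sqrt{155} + 20403 = 20403 + i \sqrt{155}$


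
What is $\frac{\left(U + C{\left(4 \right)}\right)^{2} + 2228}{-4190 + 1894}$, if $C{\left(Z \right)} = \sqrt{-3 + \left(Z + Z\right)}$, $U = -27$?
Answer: $- \frac{1481}{1148} + \frac{27 \sqrt{5}}{1148} \approx -1.2375$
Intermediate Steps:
$C{\left(Z \right)} = \sqrt{-3 + 2 Z}$
$\frac{\left(U + C{\left(4 \right)}\right)^{2} + 2228}{-4190 + 1894} = \frac{\left(-27 + \sqrt{-3 + 2 \cdot 4}\right)^{2} + 2228}{-4190 + 1894} = \frac{\left(-27 + \sqrt{-3 + 8}\right)^{2} + 2228}{-2296} = \left(\left(-27 + \sqrt{5}\right)^{2} + 2228\right) \left(- \frac{1}{2296}\right) = \left(2228 + \left(-27 + \sqrt{5}\right)^{2}\right) \left(- \frac{1}{2296}\right) = - \frac{557}{574} - \frac{\left(-27 + \sqrt{5}\right)^{2}}{2296}$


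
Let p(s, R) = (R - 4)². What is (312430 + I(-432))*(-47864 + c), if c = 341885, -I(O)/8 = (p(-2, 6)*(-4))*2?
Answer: 91936250406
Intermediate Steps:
p(s, R) = (-4 + R)²
I(O) = 256 (I(O) = -8*(-4 + 6)²*(-4)*2 = -8*2²*(-4)*2 = -8*4*(-4)*2 = -(-128)*2 = -8*(-32) = 256)
(312430 + I(-432))*(-47864 + c) = (312430 + 256)*(-47864 + 341885) = 312686*294021 = 91936250406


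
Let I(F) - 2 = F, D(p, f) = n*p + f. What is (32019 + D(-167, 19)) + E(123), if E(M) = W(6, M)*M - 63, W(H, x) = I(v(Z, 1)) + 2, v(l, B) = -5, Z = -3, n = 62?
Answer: 21498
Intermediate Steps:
D(p, f) = f + 62*p (D(p, f) = 62*p + f = f + 62*p)
I(F) = 2 + F
W(H, x) = -1 (W(H, x) = (2 - 5) + 2 = -3 + 2 = -1)
E(M) = -63 - M (E(M) = -M - 63 = -63 - M)
(32019 + D(-167, 19)) + E(123) = (32019 + (19 + 62*(-167))) + (-63 - 1*123) = (32019 + (19 - 10354)) + (-63 - 123) = (32019 - 10335) - 186 = 21684 - 186 = 21498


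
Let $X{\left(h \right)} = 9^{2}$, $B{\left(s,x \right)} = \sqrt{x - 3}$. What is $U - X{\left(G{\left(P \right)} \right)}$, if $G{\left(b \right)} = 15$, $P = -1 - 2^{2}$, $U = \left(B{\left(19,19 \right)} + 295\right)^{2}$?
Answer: $89320$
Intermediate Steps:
$B{\left(s,x \right)} = \sqrt{-3 + x}$
$U = 89401$ ($U = \left(\sqrt{-3 + 19} + 295\right)^{2} = \left(\sqrt{16} + 295\right)^{2} = \left(4 + 295\right)^{2} = 299^{2} = 89401$)
$P = -5$ ($P = -1 - 4 = -5$)
$X{\left(h \right)} = 81$
$U - X{\left(G{\left(P \right)} \right)} = 89401 - 81 = 89320$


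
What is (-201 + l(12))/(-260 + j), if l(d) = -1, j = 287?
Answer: -202/27 ≈ -7.4815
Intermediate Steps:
(-201 + l(12))/(-260 + j) = (-201 - 1)/(-260 + 287) = -202/27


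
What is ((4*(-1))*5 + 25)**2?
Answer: 25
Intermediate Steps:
((4*(-1))*5 + 25)**2 = (-4*5 + 25)**2 = (-20 + 25)**2 = 5**2 = 25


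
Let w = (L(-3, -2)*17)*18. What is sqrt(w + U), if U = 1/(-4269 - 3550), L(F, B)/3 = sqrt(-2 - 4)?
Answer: sqrt(-7819 + 56123546598*I*sqrt(6))/7819 ≈ 33.531 + 33.531*I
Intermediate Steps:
L(F, B) = 3*I*sqrt(6) (L(F, B) = 3*sqrt(-2 - 4) = 3*sqrt(-6) = 3*(I*sqrt(6)) = 3*I*sqrt(6))
w = 918*I*sqrt(6) (w = ((3*I*sqrt(6))*17)*18 = (51*I*sqrt(6))*18 = 918*I*sqrt(6) ≈ 2248.6*I)
U = -1/7819 (U = 1/(-7819) = -1/7819 ≈ -0.00012789)
sqrt(w + U) = sqrt(918*I*sqrt(6) - 1/7819) = sqrt(-1/7819 + 918*I*sqrt(6))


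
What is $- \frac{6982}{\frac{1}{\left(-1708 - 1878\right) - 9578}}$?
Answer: $91911048$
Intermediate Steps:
$- \frac{6982}{\frac{1}{\left(-1708 - 1878\right) - 9578}} = - \frac{6982}{\frac{1}{-3586 - 9578}} = - \frac{6982}{\frac{1}{-13164}} = - \frac{6982}{- \frac{1}{13164}} = \left(-6982\right) \left(-13164\right) = 91911048$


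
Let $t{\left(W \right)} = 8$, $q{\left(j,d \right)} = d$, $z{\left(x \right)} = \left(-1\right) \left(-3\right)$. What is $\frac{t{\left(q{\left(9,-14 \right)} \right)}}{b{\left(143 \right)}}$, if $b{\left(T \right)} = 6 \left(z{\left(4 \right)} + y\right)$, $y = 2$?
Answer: $\frac{4}{15} \approx 0.26667$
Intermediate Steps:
$z{\left(x \right)} = 3$
$b{\left(T \right)} = 30$ ($b{\left(T \right)} = 6 \left(3 + 2\right) = 6 \cdot 5 = 30$)
$\frac{t{\left(q{\left(9,-14 \right)} \right)}}{b{\left(143 \right)}} = \frac{8}{30} = 8 \cdot \frac{1}{30} = \frac{4}{15}$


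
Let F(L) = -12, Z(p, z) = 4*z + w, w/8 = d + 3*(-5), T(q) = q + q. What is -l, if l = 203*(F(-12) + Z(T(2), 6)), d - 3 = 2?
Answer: 13804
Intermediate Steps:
d = 5 (d = 3 + 2 = 5)
T(q) = 2*q
w = -80 (w = 8*(5 + 3*(-5)) = 8*(5 - 15) = 8*(-10) = -80)
Z(p, z) = -80 + 4*z (Z(p, z) = 4*z - 80 = -80 + 4*z)
l = -13804 (l = 203*(-12 + (-80 + 4*6)) = 203*(-12 + (-80 + 24)) = 203*(-12 - 56) = 203*(-68) = -13804)
-l = -1*(-13804) = 13804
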